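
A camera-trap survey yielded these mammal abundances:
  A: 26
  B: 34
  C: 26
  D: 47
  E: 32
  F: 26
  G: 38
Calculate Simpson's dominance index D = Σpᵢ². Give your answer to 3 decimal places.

0.150

Total N = 26+34+26+47+32+26+38 = 229, so the proportions are 0.11354, 0.14847, 0.11354, 0.20524, 0.13974, 0.11354, 0.16594 (working shown to 5 dp, full precision carried).
D = 0.11354² + 0.14847² + 0.11354² + 0.20524² + 0.13974² + 0.11354² + 0.16594² = 0.01289 + 0.02204 + 0.01289 + 0.04212 + 0.01953 + 0.01289 + 0.02754 = 0.14990.
To 3 decimal places, D = 0.150.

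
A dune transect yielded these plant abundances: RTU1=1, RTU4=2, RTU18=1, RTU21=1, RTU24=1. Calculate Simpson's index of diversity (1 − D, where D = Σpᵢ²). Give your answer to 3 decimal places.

0.778

Total N = 1+2+1+1+1 = 6, so the proportions are 0.16667, 0.33333, 0.16667, 0.16667, 0.16667 (working shown to 5 dp, full precision carried).
D = 0.16667² + 0.33333² + 0.16667² + 0.16667² + 0.16667² = 0.02778 + 0.11111 + 0.02778 + 0.02778 + 0.02778 = 0.22222.
So 1 − D = 0.77778, i.e. 0.778 to 3 decimal places.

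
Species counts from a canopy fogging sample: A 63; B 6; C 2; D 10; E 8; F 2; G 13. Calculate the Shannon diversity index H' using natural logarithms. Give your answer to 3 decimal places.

Total N = 63+6+2+10+8+2+13 = 104, so the proportions are 0.60577, 0.05769, 0.01923, 0.09615, 0.07692, 0.01923, 0.125 (working shown to 5 dp, full precision carried).
Each pᵢ ln pᵢ term: 0.60577×(-0.50126)=-0.30365, 0.05769×(-2.85263)=-0.16457, 0.01923×(-3.95124)=-0.07599, 0.09615×(-2.34181)=-0.22517, 0.07692×(-2.56495)=-0.19730, 0.01923×(-3.95124)=-0.07599, 0.125×(-2.07944)=-0.25993.
Sum = -1.30260, so H' = 1.303.

1.303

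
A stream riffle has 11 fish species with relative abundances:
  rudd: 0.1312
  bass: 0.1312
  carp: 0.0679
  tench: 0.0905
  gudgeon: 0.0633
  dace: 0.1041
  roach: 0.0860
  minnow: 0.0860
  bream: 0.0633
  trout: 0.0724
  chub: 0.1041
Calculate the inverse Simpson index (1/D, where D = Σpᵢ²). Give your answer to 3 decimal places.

10.315

D = 0.1312² + 0.1312² + 0.0679² + 0.0905² + 0.0633² + 0.1041² + 0.086² + 0.086² + 0.0633² + 0.0724² + 0.1041² = 0.01721344 + 0.01721344 + 0.00461041 + 0.00819025 + 0.00400689 + 0.01083681 + 0.00739600 + 0.00739600 + 0.00400689 + 0.00524176 + 0.01083681 = 0.09694870 (working shown to 8 dp, full precision carried).
So 1/D = 10.31473, i.e. 10.315 to 3 decimal places.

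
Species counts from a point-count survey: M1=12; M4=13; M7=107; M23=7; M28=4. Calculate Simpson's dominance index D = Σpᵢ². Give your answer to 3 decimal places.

0.578

Total N = 12+13+107+7+4 = 143, so the proportions are 0.08392, 0.09091, 0.74825, 0.04895, 0.02797 (working shown to 5 dp, full precision carried).
D = 0.08392² + 0.09091² + 0.74825² + 0.04895² + 0.02797² = 0.00704 + 0.00826 + 0.55988 + 0.00240 + 0.00078 = 0.57837.
To 3 decimal places, D = 0.578.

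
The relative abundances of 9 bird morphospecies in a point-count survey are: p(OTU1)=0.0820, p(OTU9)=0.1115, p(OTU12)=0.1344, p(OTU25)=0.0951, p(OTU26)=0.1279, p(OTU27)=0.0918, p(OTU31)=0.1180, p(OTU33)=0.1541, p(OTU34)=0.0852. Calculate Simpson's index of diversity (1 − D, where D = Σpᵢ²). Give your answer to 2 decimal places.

0.88

D = 0.082² + 0.1115² + 0.1344² + 0.0951² + 0.1279² + 0.0918² + 0.118² + 0.1541² + 0.0852² = 0.0067 + 0.0124 + 0.0181 + 0.0090 + 0.0164 + 0.0084 + 0.0139 + 0.0237 + 0.0073 = 0.1160 (working shown to 4 dp, full precision carried).
So 1 − D = 0.8840, i.e. 0.88 to 2 decimal places.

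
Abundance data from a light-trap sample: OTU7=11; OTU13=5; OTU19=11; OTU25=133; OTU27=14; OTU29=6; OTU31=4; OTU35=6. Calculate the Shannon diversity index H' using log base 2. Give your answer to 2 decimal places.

1.68

Total N = 11+5+11+133+14+6+4+6 = 190, so the proportions are 0.0579, 0.0263, 0.0579, 0.7, 0.0737, 0.0316, 0.0211, 0.0316 (working shown to 4 dp, full precision carried).
Each pᵢ log₂ pᵢ term: 0.0579×(-4.1104)=-0.2380, 0.0263×(-5.2479)=-0.1381, 0.0579×(-4.1104)=-0.2380, 0.7×(-0.5146)=-0.3602, 0.0737×(-3.7625)=-0.2772, 0.0316×(-4.9849)=-0.1574, 0.0211×(-5.5699)=-0.1173, 0.0316×(-4.9849)=-0.1574.
Sum = -1.6836, so H' = 1.68.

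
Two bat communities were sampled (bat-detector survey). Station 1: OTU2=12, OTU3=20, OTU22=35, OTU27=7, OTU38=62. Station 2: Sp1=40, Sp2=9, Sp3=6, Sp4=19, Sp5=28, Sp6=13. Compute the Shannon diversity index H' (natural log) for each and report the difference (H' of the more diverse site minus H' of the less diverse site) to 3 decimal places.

Station 1: N=136, proportions 0.088235, 0.147059, 0.257353, 0.051471, 0.455882, giving H' = 1.356225 (working shown to 6 dp, full precision carried).
Station 2: N=115, proportions 0.347826, 0.078261, 0.052174, 0.165217, 0.243478, 0.113043, giving H' = 1.608661.
Difference = |1.356225 − 1.608661| = 0.252436, i.e. 0.252 to 3 decimal places.

0.252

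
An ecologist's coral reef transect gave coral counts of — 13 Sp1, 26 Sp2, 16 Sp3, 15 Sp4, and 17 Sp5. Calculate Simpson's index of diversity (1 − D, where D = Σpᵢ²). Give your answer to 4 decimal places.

Total N = 13+26+16+15+17 = 87, so the proportions are 0.149425, 0.298851, 0.183908, 0.172414, 0.195402 (working shown to 6 dp, full precision carried).
D = 0.149425² + 0.298851² + 0.183908² + 0.172414² + 0.195402² = 0.022328 + 0.089312 + 0.033822 + 0.029727 + 0.038182 = 0.213370.
So 1 − D = 0.786630, i.e. 0.7866 to 4 decimal places.

0.7866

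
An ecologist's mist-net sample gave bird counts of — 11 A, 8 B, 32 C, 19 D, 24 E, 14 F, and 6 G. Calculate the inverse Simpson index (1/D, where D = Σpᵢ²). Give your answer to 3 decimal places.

Total N = 11+8+32+19+24+14+6 = 114, so the proportions are 0.0964912, 0.0701754, 0.2807018, 0.1666667, 0.2105263, 0.122807, 0.0526316 (working shown to 7 dp, full precision carried).
D = 0.0964912² + 0.0701754² + 0.2807018² + 0.1666667² + 0.2105263² + 0.122807² + 0.0526316² = 0.0093106 + 0.0049246 + 0.0787935 + 0.0277778 + 0.0443213 + 0.0150816 + 0.0027701 = 0.1829794.
So 1/D = 5.46510, i.e. 5.465 to 3 decimal places.

5.465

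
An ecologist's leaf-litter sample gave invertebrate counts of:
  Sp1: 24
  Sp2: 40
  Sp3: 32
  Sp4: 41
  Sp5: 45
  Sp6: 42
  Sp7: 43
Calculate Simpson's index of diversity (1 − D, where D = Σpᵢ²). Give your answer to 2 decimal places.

Total N = 24+40+32+41+45+42+43 = 267, so the proportions are 0.0899, 0.1498, 0.1199, 0.1536, 0.1685, 0.1573, 0.161 (working shown to 4 dp, full precision carried).
D = 0.0899² + 0.1498² + 0.1199² + 0.1536² + 0.1685² + 0.1573² + 0.161² = 0.0081 + 0.0224 + 0.0144 + 0.0236 + 0.0284 + 0.0247 + 0.0259 = 0.1476.
So 1 − D = 0.8524, i.e. 0.85 to 2 decimal places.

0.85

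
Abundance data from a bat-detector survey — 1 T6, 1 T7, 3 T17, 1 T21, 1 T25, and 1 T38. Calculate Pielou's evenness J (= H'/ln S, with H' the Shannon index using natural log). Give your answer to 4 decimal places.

Total N = 1+1+3+1+1+1 = 8, so the proportions are 0.125, 0.125, 0.375, 0.125, 0.125, 0.125 (working shown to 6 dp, full precision carried).
H' = −Σ pᵢ ln pᵢ = −((-0.259930) + (-0.259930) + (-0.367811) + (-0.259930) + (-0.259930) + (-0.259930)) = 1.667462.
With S = 6 species, ln S = 1.791759, so J = 1.667462/1.791759 = 0.930628, i.e. 0.9306 to 4 decimal places.

0.9306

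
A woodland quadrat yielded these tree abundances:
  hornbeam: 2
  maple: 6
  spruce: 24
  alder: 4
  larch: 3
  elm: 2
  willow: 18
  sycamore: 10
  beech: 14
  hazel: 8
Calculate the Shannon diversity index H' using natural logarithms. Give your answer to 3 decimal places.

2.013

Total N = 2+6+24+4+3+2+18+10+14+8 = 91, so the proportions are 0.02198, 0.06593, 0.26374, 0.04396, 0.03297, 0.02198, 0.1978, 0.10989, 0.15385, 0.08791 (working shown to 5 dp, full precision carried).
Each pᵢ ln pᵢ term: 0.02198×(-3.81771)=-0.08391, 0.06593×(-2.71910)=-0.17928, 0.26374×(-1.33281)=-0.35151, 0.04396×(-3.12457)=-0.13734, 0.03297×(-3.41225)=-0.11249, 0.02198×(-3.81771)=-0.08391, 0.1978×(-1.62049)=-0.32054, 0.10989×(-2.20827)=-0.24267, 0.15385×(-1.87180)=-0.28797, 0.08791×(-2.43142)=-0.21375.
Sum = -2.01336, so H' = 2.013.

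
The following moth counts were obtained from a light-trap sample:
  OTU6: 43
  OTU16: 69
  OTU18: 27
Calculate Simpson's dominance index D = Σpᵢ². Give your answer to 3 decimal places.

Total N = 43+69+27 = 139, so the proportions are 0.30935, 0.4964, 0.19424 (working shown to 5 dp, full precision carried).
D = 0.30935² + 0.4964² + 0.19424² = 0.09570 + 0.24642 + 0.03773 = 0.37985.
To 3 decimal places, D = 0.380.

0.380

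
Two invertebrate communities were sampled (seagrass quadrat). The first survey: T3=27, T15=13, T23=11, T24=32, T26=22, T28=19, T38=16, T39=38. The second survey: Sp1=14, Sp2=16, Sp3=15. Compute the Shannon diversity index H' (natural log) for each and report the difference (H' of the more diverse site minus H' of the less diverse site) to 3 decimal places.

0.904

The first survey: N=178, proportions 0.15169, 0.07303, 0.0618, 0.17978, 0.1236, 0.10674, 0.08989, 0.21348, giving H' = 2.00117 (working shown to 5 dp, full precision carried).
The second survey: N=45, proportions 0.31111, 0.35556, 0.33333, giving H' = 1.09713.
Difference = |2.00117 − 1.09713| = 0.90404, i.e. 0.904 to 3 decimal places.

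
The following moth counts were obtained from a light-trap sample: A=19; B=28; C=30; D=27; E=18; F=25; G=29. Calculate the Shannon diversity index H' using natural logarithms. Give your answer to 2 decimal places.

Total N = 19+28+30+27+18+25+29 = 176, so the proportions are 0.108, 0.1591, 0.1705, 0.1534, 0.1023, 0.142, 0.1648 (working shown to 4 dp, full precision carried).
Each pᵢ ln pᵢ term: 0.108×(-2.2260)=-0.2403, 0.1591×(-1.8383)=-0.2925, 0.1705×(-1.7693)=-0.3016, 0.1534×(-1.8746)=-0.2876, 0.1023×(-2.2801)=-0.2332, 0.142×(-1.9516)=-0.2772, 0.1648×(-1.8032)=-0.2971.
Sum = -1.9295, so H' = 1.93.

1.93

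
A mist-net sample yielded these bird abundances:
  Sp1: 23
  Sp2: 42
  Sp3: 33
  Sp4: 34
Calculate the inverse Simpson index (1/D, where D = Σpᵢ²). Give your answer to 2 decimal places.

3.84

Total N = 23+42+33+34 = 132, so the proportions are 0.174242, 0.318182, 0.25, 0.257576 (working shown to 6 dp, full precision carried).
D = 0.174242² + 0.318182² + 0.25² + 0.257576² = 0.030360 + 0.101240 + 0.062500 + 0.066345 = 0.260445.
So 1/D = 3.8396, i.e. 3.84 to 2 decimal places.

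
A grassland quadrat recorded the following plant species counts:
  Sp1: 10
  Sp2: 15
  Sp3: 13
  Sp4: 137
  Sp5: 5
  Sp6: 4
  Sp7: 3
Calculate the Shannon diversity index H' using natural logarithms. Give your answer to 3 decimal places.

Total N = 10+15+13+137+5+4+3 = 187, so the proportions are 0.05348, 0.08021, 0.06952, 0.73262, 0.02674, 0.02139, 0.01604 (working shown to 5 dp, full precision carried).
Each pᵢ ln pᵢ term: 0.05348×(-2.92852)=-0.15661, 0.08021×(-2.52306)=-0.20238, 0.06952×(-2.66616)=-0.18535, 0.73262×(-0.31113)=-0.22794, 0.02674×(-3.62167)=-0.09684, 0.02139×(-3.84481)=-0.08224, 0.01604×(-4.13250)=-0.06630.
Sum = -1.01765, so H' = 1.018.

1.018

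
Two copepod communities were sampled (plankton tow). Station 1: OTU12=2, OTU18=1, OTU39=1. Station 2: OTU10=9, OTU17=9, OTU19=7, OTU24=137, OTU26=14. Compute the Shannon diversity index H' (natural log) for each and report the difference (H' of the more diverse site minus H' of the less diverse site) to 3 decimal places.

Station 1: N=4, proportions 0.5, 0.25, 0.25, giving H' = 1.03972 (working shown to 5 dp, full precision carried).
Station 2: N=176, proportions 0.05114, 0.05114, 0.03977, 0.77841, 0.07955, giving H' = 0.82869.
Difference = |1.03972 − 0.82869| = 0.21103, i.e. 0.211 to 3 decimal places.

0.211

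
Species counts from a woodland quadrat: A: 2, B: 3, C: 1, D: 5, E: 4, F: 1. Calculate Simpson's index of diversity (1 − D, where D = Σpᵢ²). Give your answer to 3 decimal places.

0.781

Total N = 2+3+1+5+4+1 = 16, so the proportions are 0.125, 0.1875, 0.0625, 0.3125, 0.25, 0.0625 (working shown to 5 dp, full precision carried).
D = 0.125² + 0.1875² + 0.0625² + 0.3125² + 0.25² + 0.0625² = 0.01562 + 0.03516 + 0.00391 + 0.09766 + 0.06250 + 0.00391 = 0.21875.
So 1 − D = 0.78125, i.e. 0.781 to 3 decimal places.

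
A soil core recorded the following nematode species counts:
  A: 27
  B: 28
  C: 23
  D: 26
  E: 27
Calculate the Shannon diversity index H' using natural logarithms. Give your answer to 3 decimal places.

Total N = 27+28+23+26+27 = 131, so the proportions are 0.20611, 0.21374, 0.17557, 0.19847, 0.20611 (working shown to 5 dp, full precision carried).
Each pᵢ ln pᵢ term: 0.20611×(-1.57936)=-0.32552, 0.21374×(-1.54299)=-0.32980, 0.17557×(-1.73970)=-0.30544, 0.19847×(-1.61710)=-0.32095, 0.20611×(-1.57936)=-0.32552.
Sum = -1.60723, so H' = 1.607.

1.607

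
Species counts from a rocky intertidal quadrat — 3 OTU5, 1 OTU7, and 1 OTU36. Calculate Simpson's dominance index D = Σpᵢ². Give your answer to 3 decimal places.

0.440

Total N = 3+1+1 = 5, so the proportions are 0.6, 0.2, 0.2 (working shown to 5 dp, full precision carried).
D = 0.6² + 0.2² + 0.2² = 0.36000 + 0.04000 + 0.04000 = 0.44000.
To 3 decimal places, D = 0.440.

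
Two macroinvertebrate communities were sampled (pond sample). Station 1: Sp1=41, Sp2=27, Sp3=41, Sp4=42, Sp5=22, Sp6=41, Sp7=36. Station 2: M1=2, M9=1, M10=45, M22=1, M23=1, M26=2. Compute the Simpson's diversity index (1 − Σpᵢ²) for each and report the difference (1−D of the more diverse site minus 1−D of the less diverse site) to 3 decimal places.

Station 1: N=250, proportions 0.164, 0.108, 0.164, 0.168, 0.088, 0.164, 0.144, giving 1−D = 0.85094 (working shown to 5 dp, full precision carried).
Station 2: N=52, proportions 0.03846, 0.01923, 0.86538, 0.01923, 0.01923, 0.03846, giving 1−D = 0.24704.
Difference = |0.85094 − 0.24704| = 0.60390, i.e. 0.604 to 3 decimal places.

0.604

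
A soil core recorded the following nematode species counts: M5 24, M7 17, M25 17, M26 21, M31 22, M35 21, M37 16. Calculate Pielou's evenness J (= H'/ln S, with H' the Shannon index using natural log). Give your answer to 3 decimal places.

Total N = 24+17+17+21+22+21+16 = 138, so the proportions are 0.17391, 0.12319, 0.12319, 0.15217, 0.15942, 0.15217, 0.11594 (working shown to 5 dp, full precision carried).
H' = −Σ pᵢ ln pᵢ = −((-0.30421) + (-0.25796) + (-0.25796) + (-0.28650) + (-0.29273) + (-0.28650) + (-0.24982)) = 1.93568.
With S = 7 species, ln S = 1.94591, so J = 1.93568/1.94591 = 0.99474, i.e. 0.995 to 3 decimal places.

0.995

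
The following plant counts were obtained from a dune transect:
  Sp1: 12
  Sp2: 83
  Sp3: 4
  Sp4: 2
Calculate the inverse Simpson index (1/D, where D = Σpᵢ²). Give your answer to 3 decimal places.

1.446

Total N = 12+83+4+2 = 101, so the proportions are 0.118812, 0.821782, 0.039604, 0.019802 (working shown to 6 dp, full precision carried).
D = 0.118812² + 0.821782² + 0.039604² + 0.019802² = 0.014116 + 0.675326 + 0.001568 + 0.000392 = 0.691403.
So 1/D = 1.44633, i.e. 1.446 to 3 decimal places.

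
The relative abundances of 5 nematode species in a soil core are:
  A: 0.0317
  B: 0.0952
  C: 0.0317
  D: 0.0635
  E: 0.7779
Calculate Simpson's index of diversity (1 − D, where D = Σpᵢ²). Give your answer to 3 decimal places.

D = 0.0317² + 0.0952² + 0.0317² + 0.0635² + 0.7779² = 0.00100 + 0.00906 + 0.00100 + 0.00403 + 0.60513 = 0.62023 (working shown to 5 dp, full precision carried).
So 1 − D = 0.37977, i.e. 0.380 to 3 decimal places.

0.380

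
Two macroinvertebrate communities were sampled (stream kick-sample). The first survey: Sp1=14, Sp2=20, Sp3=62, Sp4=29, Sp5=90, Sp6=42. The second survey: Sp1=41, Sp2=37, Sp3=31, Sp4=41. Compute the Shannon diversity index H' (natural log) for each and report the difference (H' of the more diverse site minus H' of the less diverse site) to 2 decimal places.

0.23

The first survey: N=257, proportions 0.05447471, 0.07782101, 0.24124514, 0.11284047, 0.35019455, 0.16342412, giving H' = 1.60993074 (working shown to 8 dp, full precision carried).
The second survey: N=150, proportions 0.27333333, 0.24666667, 0.20666667, 0.27333333, giving H' = 1.38016546.
Difference = |1.60993074 − 1.38016546| = 0.22976528, i.e. 0.23 to 2 decimal places.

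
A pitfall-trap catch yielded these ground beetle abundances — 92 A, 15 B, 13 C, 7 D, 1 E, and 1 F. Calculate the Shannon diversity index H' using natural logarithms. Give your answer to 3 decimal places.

Total N = 92+15+13+7+1+1 = 129, so the proportions are 0.71318, 0.11628, 0.10078, 0.05426, 0.00775, 0.00775 (working shown to 5 dp, full precision carried).
Each pᵢ ln pᵢ term: 0.71318×(-0.33802)=-0.24107, 0.11628×(-2.15176)=-0.25020, 0.10078×(-2.29486)=-0.23127, 0.05426×(-2.91390)=-0.15812, 0.00775×(-4.85981)=-0.03767, 0.00775×(-4.85981)=-0.03767.
Sum = -0.95601, so H' = 0.956.

0.956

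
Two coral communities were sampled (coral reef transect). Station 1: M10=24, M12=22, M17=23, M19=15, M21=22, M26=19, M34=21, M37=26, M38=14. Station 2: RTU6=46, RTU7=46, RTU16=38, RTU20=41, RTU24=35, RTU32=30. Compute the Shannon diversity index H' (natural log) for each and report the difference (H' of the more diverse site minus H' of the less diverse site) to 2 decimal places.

0.40

Station 1: N=186, proportions 0.129, 0.1183, 0.1237, 0.0806, 0.1183, 0.1022, 0.1129, 0.1398, 0.0753, giving H' = 2.1798 (working shown to 4 dp, full precision carried).
Station 2: N=236, proportions 0.1949, 0.1949, 0.161, 0.1737, 0.1483, 0.1271, giving H' = 1.7808.
Difference = |2.1798 − 1.7808| = 0.3990, i.e. 0.40 to 2 decimal places.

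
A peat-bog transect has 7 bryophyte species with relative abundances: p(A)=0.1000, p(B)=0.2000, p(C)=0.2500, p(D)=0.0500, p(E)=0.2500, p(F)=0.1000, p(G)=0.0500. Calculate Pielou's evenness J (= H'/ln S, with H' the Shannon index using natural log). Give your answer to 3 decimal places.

H' = −Σ pᵢ ln pᵢ = −((-0.23026) + (-0.32189) + (-0.34657) + (-0.14979) + (-0.34657) + (-0.23026) + (-0.14979)) = 1.77513 (working shown to 5 dp, full precision carried).
With S = 7 species, ln S = 1.94591, so J = 1.77513/1.94591 = 0.91223, i.e. 0.912 to 3 decimal places.

0.912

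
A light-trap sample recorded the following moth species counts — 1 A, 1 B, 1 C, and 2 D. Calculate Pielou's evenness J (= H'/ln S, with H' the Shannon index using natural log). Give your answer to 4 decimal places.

0.9610

Total N = 1+1+1+2 = 5, so the proportions are 0.2, 0.2, 0.2, 0.4 (working shown to 6 dp, full precision carried).
H' = −Σ pᵢ ln pᵢ = −((-0.321888) + (-0.321888) + (-0.321888) + (-0.366516)) = 1.332179.
With S = 4 species, ln S = 1.386294, so J = 1.332179/1.386294 = 0.960964, i.e. 0.9610 to 4 decimal places.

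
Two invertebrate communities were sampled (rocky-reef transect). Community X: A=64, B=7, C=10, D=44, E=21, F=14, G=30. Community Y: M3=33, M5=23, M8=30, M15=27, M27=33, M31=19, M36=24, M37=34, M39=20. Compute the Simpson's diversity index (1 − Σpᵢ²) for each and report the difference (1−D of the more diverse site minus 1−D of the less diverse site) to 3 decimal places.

0.098

Community X: N=190, proportions 0.33684, 0.03684, 0.05263, 0.23158, 0.11053, 0.07368, 0.15789, giving 1−D = 0.78620 (working shown to 5 dp, full precision carried).
Community Y: N=243, proportions 0.1358, 0.09465, 0.12346, 0.11111, 0.1358, 0.07819, 0.09877, 0.13992, 0.0823, giving 1−D = 0.88435.
Difference = |0.78620 − 0.88435| = 0.09815, i.e. 0.098 to 3 decimal places.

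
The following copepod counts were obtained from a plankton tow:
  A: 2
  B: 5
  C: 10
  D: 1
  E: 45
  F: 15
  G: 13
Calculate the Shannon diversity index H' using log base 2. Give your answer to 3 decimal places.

Total N = 2+5+10+1+45+15+13 = 91, so the proportions are 0.02198, 0.05495, 0.10989, 0.01099, 0.49451, 0.16484, 0.14286 (working shown to 5 dp, full precision carried).
Each pᵢ log₂ pᵢ term: 0.02198×(-5.50779)=-0.12105, 0.05495×(-4.18587)=-0.22999, 0.10989×(-3.18587)=-0.35010, 0.01099×(-6.50779)=-0.07151, 0.49451×(-1.01594)=-0.50239, 0.16484×(-2.60090)=-0.42872, 0.14286×(-2.80735)=-0.40105.
Sum = -2.10481, so H' = 2.105.

2.105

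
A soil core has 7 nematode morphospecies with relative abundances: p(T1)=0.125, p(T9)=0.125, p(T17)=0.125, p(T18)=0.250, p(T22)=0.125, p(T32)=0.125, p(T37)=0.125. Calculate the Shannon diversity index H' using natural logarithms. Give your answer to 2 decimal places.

Each pᵢ ln pᵢ term (working shown to 4 dp, full precision carried): 0.125×(-2.0794)=-0.2599, 0.125×(-2.0794)=-0.2599, 0.125×(-2.0794)=-0.2599, 0.25×(-1.3863)=-0.3466, 0.125×(-2.0794)=-0.2599, 0.125×(-2.0794)=-0.2599, 0.125×(-2.0794)=-0.2599.
Sum = -1.9062, so H' = 1.91.

1.91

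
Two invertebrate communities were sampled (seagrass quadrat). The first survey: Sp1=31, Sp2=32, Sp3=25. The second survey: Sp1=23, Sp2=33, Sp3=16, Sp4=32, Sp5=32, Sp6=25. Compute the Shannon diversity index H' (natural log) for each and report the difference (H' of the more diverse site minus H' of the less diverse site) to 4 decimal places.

The first survey: N=88, proportions 0.352273, 0.363636, 0.284091, giving H' = 1.092916 (working shown to 6 dp, full precision carried).
The second survey: N=161, proportions 0.142857, 0.204969, 0.099379, 0.198758, 0.198758, 0.15528, giving H' = 1.763755.
Difference = |1.092916 − 1.763755| = 0.670839, i.e. 0.6708 to 4 decimal places.

0.6708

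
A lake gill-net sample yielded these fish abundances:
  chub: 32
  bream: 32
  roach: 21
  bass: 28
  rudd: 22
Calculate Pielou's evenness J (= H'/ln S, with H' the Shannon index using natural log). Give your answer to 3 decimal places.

Total N = 32+32+21+28+22 = 135, so the proportions are 0.23704, 0.23704, 0.15556, 0.20741, 0.16296 (working shown to 5 dp, full precision carried).
H' = −Σ pᵢ ln pᵢ = −((-0.34122) + (-0.34122) + (-0.28945) + (-0.32627) + (-0.29565)) = 1.59382.
With S = 5 species, ln S = 1.60944, so J = 1.59382/1.60944 = 0.99029, i.e. 0.990 to 3 decimal places.

0.990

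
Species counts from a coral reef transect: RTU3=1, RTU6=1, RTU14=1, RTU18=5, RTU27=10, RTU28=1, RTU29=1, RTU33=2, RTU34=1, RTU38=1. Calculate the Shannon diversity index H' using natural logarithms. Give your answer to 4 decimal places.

1.8256

Total N = 1+1+1+5+10+1+1+2+1+1 = 24, so the proportions are 0.041667, 0.041667, 0.041667, 0.208333, 0.416667, 0.041667, 0.041667, 0.083333, 0.041667, 0.041667 (working shown to 6 dp, full precision carried).
Each pᵢ ln pᵢ term: 0.041667×(-3.178054)=-0.132419, 0.041667×(-3.178054)=-0.132419, 0.041667×(-3.178054)=-0.132419, 0.208333×(-1.568616)=-0.326795, 0.416667×(-0.875469)=-0.364779, 0.041667×(-3.178054)=-0.132419, 0.041667×(-3.178054)=-0.132419, 0.083333×(-2.484907)=-0.207076, 0.041667×(-3.178054)=-0.132419, 0.041667×(-3.178054)=-0.132419.
Sum = -1.825582, so H' = 1.8256.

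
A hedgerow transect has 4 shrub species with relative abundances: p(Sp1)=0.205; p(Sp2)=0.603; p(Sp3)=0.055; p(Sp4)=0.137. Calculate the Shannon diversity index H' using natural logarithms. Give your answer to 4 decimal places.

Each pᵢ ln pᵢ term (working shown to 6 dp, full precision carried): 0.205×(-1.584745)=-0.324873, 0.603×(-0.505838)=-0.305020, 0.055×(-2.900422)=-0.159523, 0.137×(-1.987774)=-0.272325.
Sum = -1.061741, so H' = 1.0617.

1.0617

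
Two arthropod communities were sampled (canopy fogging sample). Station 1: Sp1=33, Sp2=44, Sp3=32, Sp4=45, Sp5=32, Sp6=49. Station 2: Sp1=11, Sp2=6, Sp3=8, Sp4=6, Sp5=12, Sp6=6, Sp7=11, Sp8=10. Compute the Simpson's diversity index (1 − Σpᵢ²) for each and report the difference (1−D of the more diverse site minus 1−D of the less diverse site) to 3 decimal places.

Station 1: N=235, proportions 0.14043, 0.18723, 0.13617, 0.19149, 0.13617, 0.20851, giving 1−D = 0.82799 (working shown to 5 dp, full precision carried).
Station 2: N=70, proportions 0.15714, 0.08571, 0.11429, 0.08571, 0.17143, 0.08571, 0.15714, 0.14286, giving 1−D = 0.86571.
Difference = |0.82799 − 0.86571| = 0.03772, i.e. 0.038 to 3 decimal places.

0.038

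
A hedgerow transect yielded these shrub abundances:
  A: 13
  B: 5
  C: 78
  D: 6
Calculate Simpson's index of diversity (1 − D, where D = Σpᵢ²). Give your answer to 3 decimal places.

0.393

Total N = 13+5+78+6 = 102, so the proportions are 0.12745, 0.04902, 0.76471, 0.05882 (working shown to 5 dp, full precision carried).
D = 0.12745² + 0.04902² + 0.76471² + 0.05882² = 0.01624 + 0.00240 + 0.58478 + 0.00346 = 0.60688.
So 1 − D = 0.39312, i.e. 0.393 to 3 decimal places.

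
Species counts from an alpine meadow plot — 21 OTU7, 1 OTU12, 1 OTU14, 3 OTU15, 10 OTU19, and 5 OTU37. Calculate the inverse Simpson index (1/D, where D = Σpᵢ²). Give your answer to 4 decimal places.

Total N = 21+1+1+3+10+5 = 41, so the proportions are 0.5121951, 0.0243902, 0.0243902, 0.0731707, 0.2439024, 0.1219512 (working shown to 7 dp, full precision carried).
D = 0.5121951² + 0.0243902² + 0.0243902² + 0.0731707² + 0.2439024² + 0.1219512² = 0.2623438 + 0.0005949 + 0.0005949 + 0.0053540 + 0.0594884 + 0.0148721 = 0.3432481.
So 1/D = 2.913345, i.e. 2.9133 to 4 decimal places.

2.9133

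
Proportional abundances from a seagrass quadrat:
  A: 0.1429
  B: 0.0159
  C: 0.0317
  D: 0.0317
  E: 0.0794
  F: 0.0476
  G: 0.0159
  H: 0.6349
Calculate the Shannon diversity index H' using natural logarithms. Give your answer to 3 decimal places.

Each pᵢ ln pᵢ term (working shown to 5 dp, full precision carried): 0.1429×(-1.94561)=-0.27803, 0.0159×(-4.14144)=-0.06585, 0.0317×(-3.45144)=-0.10941, 0.0317×(-3.45144)=-0.10941, 0.0794×(-2.53326)=-0.20114, 0.0476×(-3.04492)=-0.14494, 0.0159×(-4.14144)=-0.06585, 0.6349×(-0.45429)=-0.28843.
Sum = -1.26305, so H' = 1.263.

1.263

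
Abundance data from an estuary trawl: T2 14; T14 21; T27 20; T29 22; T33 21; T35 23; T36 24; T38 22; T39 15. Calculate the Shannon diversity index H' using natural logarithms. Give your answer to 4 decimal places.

2.1834

Total N = 14+21+20+22+21+23+24+22+15 = 182, so the proportions are 0.076923, 0.115385, 0.10989, 0.120879, 0.115385, 0.126374, 0.131868, 0.120879, 0.082418 (working shown to 6 dp, full precision carried).
Each pᵢ ln pᵢ term: 0.076923×(-2.564949)=-0.197304, 0.115385×(-2.159484)=-0.249171, 0.10989×(-2.208274)=-0.242668, 0.120879×(-2.112964)=-0.255413, 0.115385×(-2.159484)=-0.249171, 0.126374×(-2.068512)=-0.261405, 0.131868×(-2.025953)=-0.267159, 0.120879×(-2.112964)=-0.255413, 0.082418×(-2.495956)=-0.205711.
Sum = -2.183415, so H' = 2.1834.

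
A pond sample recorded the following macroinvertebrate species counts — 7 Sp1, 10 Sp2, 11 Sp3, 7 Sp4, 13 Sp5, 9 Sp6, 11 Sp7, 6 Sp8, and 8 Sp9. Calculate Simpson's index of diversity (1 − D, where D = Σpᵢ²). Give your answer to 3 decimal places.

Total N = 7+10+11+7+13+9+11+6+8 = 82, so the proportions are 0.08537, 0.12195, 0.13415, 0.08537, 0.15854, 0.10976, 0.13415, 0.07317, 0.09756 (working shown to 5 dp, full precision carried).
D = 0.08537² + 0.12195² + 0.13415² + 0.08537² + 0.15854² + 0.10976² + 0.13415² + 0.07317² + 0.09756² = 0.00729 + 0.01487 + 0.01800 + 0.00729 + 0.02513 + 0.01205 + 0.01800 + 0.00535 + 0.00952 = 0.11749.
So 1 − D = 0.88251, i.e. 0.883 to 3 decimal places.

0.883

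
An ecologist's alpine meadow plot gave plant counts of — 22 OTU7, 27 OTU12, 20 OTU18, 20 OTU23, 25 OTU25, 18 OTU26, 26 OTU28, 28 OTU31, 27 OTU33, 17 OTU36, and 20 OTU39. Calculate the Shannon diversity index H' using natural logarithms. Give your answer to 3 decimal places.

Total N = 22+27+20+20+25+18+26+28+27+17+20 = 250, so the proportions are 0.088, 0.108, 0.08, 0.08, 0.1, 0.072, 0.104, 0.112, 0.108, 0.068, 0.08 (working shown to 5 dp, full precision carried).
Each pᵢ ln pᵢ term: 0.088×(-2.43042)=-0.21388, 0.108×(-2.22562)=-0.24037, 0.08×(-2.52573)=-0.20206, 0.08×(-2.52573)=-0.20206, 0.1×(-2.30259)=-0.23026, 0.072×(-2.63109)=-0.18944, 0.104×(-2.26336)=-0.23539, 0.112×(-2.18926)=-0.24520, 0.108×(-2.22562)=-0.24037, 0.068×(-2.68825)=-0.18280, 0.08×(-2.52573)=-0.20206.
Sum = -2.38387, so H' = 2.384.

2.384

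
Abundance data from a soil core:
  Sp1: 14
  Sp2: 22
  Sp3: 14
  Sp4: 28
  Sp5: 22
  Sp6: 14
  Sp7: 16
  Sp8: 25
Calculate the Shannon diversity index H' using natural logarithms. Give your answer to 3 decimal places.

Total N = 14+22+14+28+22+14+16+25 = 155, so the proportions are 0.09032, 0.14194, 0.09032, 0.18065, 0.14194, 0.09032, 0.10323, 0.16129 (working shown to 5 dp, full precision carried).
Each pᵢ ln pᵢ term: 0.09032×(-2.40437)=-0.21717, 0.14194×(-1.95238)=-0.27711, 0.09032×(-2.40437)=-0.21717, 0.18065×(-1.71122)=-0.30912, 0.14194×(-1.95238)=-0.27711, 0.09032×(-2.40437)=-0.21717, 0.10323×(-2.27084)=-0.23441, 0.16129×(-1.82455)=-0.29428.
Sum = -2.04355, so H' = 2.044.

2.044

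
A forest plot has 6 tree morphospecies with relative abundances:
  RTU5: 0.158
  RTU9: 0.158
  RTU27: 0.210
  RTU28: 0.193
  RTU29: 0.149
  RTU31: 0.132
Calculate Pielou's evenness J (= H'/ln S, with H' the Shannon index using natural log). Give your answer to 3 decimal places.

0.993

H' = −Σ pᵢ ln pᵢ = −((-0.29154) + (-0.29154) + (-0.32774) + (-0.31750) + (-0.28367) + (-0.26729)) = 1.77927 (working shown to 5 dp, full precision carried).
With S = 6 species, ln S = 1.79176, so J = 1.77927/1.79176 = 0.99303, i.e. 0.993 to 3 decimal places.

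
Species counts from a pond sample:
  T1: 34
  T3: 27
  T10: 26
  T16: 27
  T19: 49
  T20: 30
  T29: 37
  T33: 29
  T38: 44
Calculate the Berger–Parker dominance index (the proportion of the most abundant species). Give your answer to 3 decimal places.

0.162

Total N = 34+27+26+27+49+30+37+29+44 = 303, so the proportions are 0.11221, 0.08911, 0.08581, 0.08911, 0.16172, 0.09901, 0.12211, 0.09571, 0.14521 (working shown to 5 dp, full precision carried).
The largest proportion is 0.16172, i.e. d = 0.162 to 3 decimal places.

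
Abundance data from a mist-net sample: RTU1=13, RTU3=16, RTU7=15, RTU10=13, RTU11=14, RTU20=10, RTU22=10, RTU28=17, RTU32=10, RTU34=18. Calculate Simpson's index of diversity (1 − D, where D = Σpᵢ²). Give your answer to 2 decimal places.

0.90

Total N = 13+16+15+13+14+10+10+17+10+18 = 136, so the proportions are 0.0956, 0.1176, 0.1103, 0.0956, 0.1029, 0.0735, 0.0735, 0.125, 0.0735, 0.1324 (working shown to 4 dp, full precision carried).
D = 0.0956² + 0.1176² + 0.1103² + 0.0956² + 0.1029² + 0.0735² + 0.0735² + 0.125² + 0.0735² + 0.1324² = 0.0091 + 0.0138 + 0.0122 + 0.0091 + 0.0106 + 0.0054 + 0.0054 + 0.0156 + 0.0054 + 0.0175 = 0.1042.
So 1 − D = 0.8958, i.e. 0.90 to 2 decimal places.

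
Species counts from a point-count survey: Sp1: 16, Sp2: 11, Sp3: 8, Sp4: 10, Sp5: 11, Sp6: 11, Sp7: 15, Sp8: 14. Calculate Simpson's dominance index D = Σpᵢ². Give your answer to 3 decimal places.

Total N = 16+11+8+10+11+11+15+14 = 96, so the proportions are 0.16667, 0.11458, 0.08333, 0.10417, 0.11458, 0.11458, 0.15625, 0.14583 (working shown to 5 dp, full precision carried).
D = 0.16667² + 0.11458² + 0.08333² + 0.10417² + 0.11458² + 0.11458² + 0.15625² + 0.14583² = 0.02778 + 0.01313 + 0.00694 + 0.01085 + 0.01313 + 0.01313 + 0.02441 + 0.02127 = 0.13064.
To 3 decimal places, D = 0.131.

0.131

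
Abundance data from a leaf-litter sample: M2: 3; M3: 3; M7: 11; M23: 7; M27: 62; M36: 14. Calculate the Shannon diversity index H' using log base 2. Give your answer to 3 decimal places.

1.747

Total N = 3+3+11+7+62+14 = 100, so the proportions are 0.03, 0.03, 0.11, 0.07, 0.62, 0.14 (working shown to 5 dp, full precision carried).
Each pᵢ log₂ pᵢ term: 0.03×(-5.05889)=-0.15177, 0.03×(-5.05889)=-0.15177, 0.11×(-3.18442)=-0.35029, 0.07×(-3.83650)=-0.26856, 0.62×(-0.68966)=-0.42759, 0.14×(-2.83650)=-0.39711.
Sum = -1.74707, so H' = 1.747.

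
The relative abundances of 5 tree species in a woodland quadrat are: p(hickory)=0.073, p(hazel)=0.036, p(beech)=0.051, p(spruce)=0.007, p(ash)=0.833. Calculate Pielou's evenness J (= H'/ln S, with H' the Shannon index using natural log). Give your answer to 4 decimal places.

0.4035

H' = −Σ pᵢ ln pᵢ = −((-0.191063) + (-0.119673) + (-0.151772) + (-0.034733) + (-0.152207)) = 0.649448 (working shown to 6 dp, full precision carried).
With S = 5 species, ln S = 1.609438, so J = 0.649448/1.609438 = 0.403524, i.e. 0.4035 to 4 decimal places.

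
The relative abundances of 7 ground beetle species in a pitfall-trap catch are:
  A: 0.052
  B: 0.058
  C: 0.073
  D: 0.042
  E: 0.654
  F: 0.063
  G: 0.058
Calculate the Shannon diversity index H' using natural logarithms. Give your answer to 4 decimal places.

Each pᵢ ln pᵢ term (working shown to 6 dp, full precision carried): 0.052×(-2.956512)=-0.153739, 0.058×(-2.847312)=-0.165144, 0.073×(-2.617296)=-0.191063, 0.042×(-3.170086)=-0.133144, 0.654×(-0.424648)=-0.277720, 0.063×(-2.764621)=-0.174171, 0.058×(-2.847312)=-0.165144.
Sum = -1.260124, so H' = 1.2601.

1.2601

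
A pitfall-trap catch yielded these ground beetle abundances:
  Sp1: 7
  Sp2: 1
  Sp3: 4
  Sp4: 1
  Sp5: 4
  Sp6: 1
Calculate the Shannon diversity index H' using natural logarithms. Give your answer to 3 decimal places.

1.517

Total N = 7+1+4+1+4+1 = 18, so the proportions are 0.388889, 0.055556, 0.222222, 0.055556, 0.222222, 0.055556 (working shown to 6 dp, full precision carried).
Each pᵢ ln pᵢ term: 0.388889×(-0.944462)=-0.367291, 0.055556×(-2.890372)=-0.160576, 0.222222×(-1.504077)=-0.334239, 0.055556×(-2.890372)=-0.160576, 0.222222×(-1.504077)=-0.334239, 0.055556×(-2.890372)=-0.160576.
Sum = -1.517498, so H' = 1.517.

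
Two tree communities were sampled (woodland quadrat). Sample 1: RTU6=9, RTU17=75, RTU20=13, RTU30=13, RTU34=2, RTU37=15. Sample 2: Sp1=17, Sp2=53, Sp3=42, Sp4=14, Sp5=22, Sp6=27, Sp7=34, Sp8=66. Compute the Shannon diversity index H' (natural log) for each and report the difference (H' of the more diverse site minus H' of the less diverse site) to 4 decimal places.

0.6760

Sample 1: N=127, proportions 0.0708661, 0.5905512, 0.1023622, 0.1023622, 0.015748, 0.1181102, giving H' = 1.2829087 (working shown to 7 dp, full precision carried).
Sample 2: N=275, proportions 0.0618182, 0.1927273, 0.1527273, 0.0509091, 0.08, 0.0981818, 0.1236364, 0.24, giving H' = 1.9588692.
Difference = |1.2829087 − 1.9588692| = 0.6759605, i.e. 0.6760 to 4 decimal places.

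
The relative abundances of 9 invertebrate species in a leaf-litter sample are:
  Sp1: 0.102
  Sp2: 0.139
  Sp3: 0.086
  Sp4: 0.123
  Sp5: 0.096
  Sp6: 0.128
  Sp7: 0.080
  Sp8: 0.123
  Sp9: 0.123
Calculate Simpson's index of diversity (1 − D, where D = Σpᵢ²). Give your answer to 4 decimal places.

D = 0.102² + 0.139² + 0.086² + 0.123² + 0.096² + 0.128² + 0.08² + 0.123² + 0.123² = 0.010404 + 0.019321 + 0.007396 + 0.015129 + 0.009216 + 0.016384 + 0.006400 + 0.015129 + 0.015129 = 0.114508 (working shown to 6 dp, full precision carried).
So 1 − D = 0.885492, i.e. 0.8855 to 4 decimal places.

0.8855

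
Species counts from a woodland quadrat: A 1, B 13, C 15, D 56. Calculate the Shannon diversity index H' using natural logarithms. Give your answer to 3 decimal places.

Total N = 1+13+15+56 = 85, so the proportions are 0.01176, 0.15294, 0.17647, 0.65882 (working shown to 5 dp, full precision carried).
Each pᵢ ln pᵢ term: 0.01176×(-4.44265)=-0.05227, 0.15294×(-1.87770)=-0.28718, 0.17647×(-1.73460)=-0.30611, 0.65882×(-0.41730)=-0.27493.
Sum = -0.92048, so H' = 0.920.

0.920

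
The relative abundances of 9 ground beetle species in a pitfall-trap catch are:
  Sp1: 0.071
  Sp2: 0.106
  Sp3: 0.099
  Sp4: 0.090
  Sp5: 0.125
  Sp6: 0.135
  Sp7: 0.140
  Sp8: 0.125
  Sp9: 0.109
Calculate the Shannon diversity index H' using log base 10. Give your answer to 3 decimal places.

Each pᵢ log₁₀ pᵢ term (working shown to 5 dp, full precision carried): 0.071×(-1.14874)=-0.08156, 0.106×(-0.97469)=-0.10332, 0.099×(-1.00436)=-0.09943, 0.09×(-1.04576)=-0.09412, 0.125×(-0.90309)=-0.11289, 0.135×(-0.86967)=-0.11740, 0.14×(-0.85387)=-0.11954, 0.125×(-0.90309)=-0.11289, 0.109×(-0.96257)=-0.10492.
Sum = -0.94607, so H' = 0.946.

0.946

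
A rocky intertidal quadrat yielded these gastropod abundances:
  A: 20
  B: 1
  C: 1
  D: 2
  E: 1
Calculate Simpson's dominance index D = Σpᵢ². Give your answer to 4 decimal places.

0.6512

Total N = 20+1+1+2+1 = 25, so the proportions are 0.8, 0.04, 0.04, 0.08, 0.04 (working shown to 6 dp, full precision carried).
D = 0.8² + 0.04² + 0.04² + 0.08² + 0.04² = 0.640000 + 0.001600 + 0.001600 + 0.006400 + 0.001600 = 0.651200.
To 4 decimal places, D = 0.6512.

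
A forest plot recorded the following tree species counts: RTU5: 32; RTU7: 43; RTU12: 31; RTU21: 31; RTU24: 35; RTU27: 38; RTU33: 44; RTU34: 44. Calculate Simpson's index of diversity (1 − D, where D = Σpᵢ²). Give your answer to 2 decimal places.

0.87

Total N = 32+43+31+31+35+38+44+44 = 298, so the proportions are 0.1074, 0.1443, 0.104, 0.104, 0.1174, 0.1275, 0.1477, 0.1477 (working shown to 4 dp, full precision carried).
D = 0.1074² + 0.1443² + 0.104² + 0.104² + 0.1174² + 0.1275² + 0.1477² + 0.1477² = 0.0115 + 0.0208 + 0.0108 + 0.0108 + 0.0138 + 0.0163 + 0.0218 + 0.0218 = 0.1277.
So 1 − D = 0.8723, i.e. 0.87 to 2 decimal places.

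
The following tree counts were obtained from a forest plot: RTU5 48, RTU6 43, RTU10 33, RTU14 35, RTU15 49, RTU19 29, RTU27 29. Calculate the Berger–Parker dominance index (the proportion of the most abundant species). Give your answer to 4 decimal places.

0.1842

Total N = 48+43+33+35+49+29+29 = 266, so the proportions are 0.180451, 0.161654, 0.12406, 0.131579, 0.184211, 0.109023, 0.109023 (working shown to 6 dp, full precision carried).
The largest proportion is 0.184211, i.e. d = 0.1842 to 4 decimal places.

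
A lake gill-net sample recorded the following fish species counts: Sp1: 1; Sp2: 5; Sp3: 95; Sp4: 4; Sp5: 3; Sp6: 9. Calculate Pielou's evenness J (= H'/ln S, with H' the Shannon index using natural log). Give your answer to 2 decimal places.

Total N = 1+5+95+4+3+9 = 117, so the proportions are 0.0085, 0.0427, 0.812, 0.0342, 0.0256, 0.0769 (working shown to 4 dp, full precision carried).
H' = −Σ pᵢ ln pᵢ = −((-0.0407) + (-0.1347) + (-0.1691) + (-0.1154) + (-0.0939) + (-0.1973)) = 0.7512.
With S = 6 species, ln S = 1.7918, so J = 0.7512/1.7918 = 0.4193, i.e. 0.42 to 2 decimal places.

0.42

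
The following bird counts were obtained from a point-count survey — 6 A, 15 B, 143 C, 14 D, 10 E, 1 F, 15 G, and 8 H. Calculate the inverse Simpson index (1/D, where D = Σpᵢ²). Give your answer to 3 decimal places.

2.110

Total N = 6+15+143+14+10+1+15+8 = 212, so the proportions are 0.028302, 0.070755, 0.674528, 0.066038, 0.04717, 0.004717, 0.070755, 0.037736 (working shown to 6 dp, full precision carried).
D = 0.028302² + 0.070755² + 0.674528² + 0.066038² + 0.04717² + 0.004717² + 0.070755² + 0.037736² = 0.000801 + 0.005006 + 0.454988 + 0.004361 + 0.002225 + 0.000022 + 0.005006 + 0.001424 = 0.473834.
So 1/D = 2.11044, i.e. 2.110 to 3 decimal places.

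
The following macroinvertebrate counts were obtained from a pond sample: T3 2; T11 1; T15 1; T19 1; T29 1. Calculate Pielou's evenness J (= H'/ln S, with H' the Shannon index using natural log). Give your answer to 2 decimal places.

Total N = 2+1+1+1+1 = 6, so the proportions are 0.3333, 0.1667, 0.1667, 0.1667, 0.1667 (working shown to 4 dp, full precision carried).
H' = −Σ pᵢ ln pᵢ = −((-0.3662) + (-0.2986) + (-0.2986) + (-0.2986) + (-0.2986)) = 1.5607.
With S = 5 species, ln S = 1.6094, so J = 1.5607/1.6094 = 0.9697, i.e. 0.97 to 2 decimal places.

0.97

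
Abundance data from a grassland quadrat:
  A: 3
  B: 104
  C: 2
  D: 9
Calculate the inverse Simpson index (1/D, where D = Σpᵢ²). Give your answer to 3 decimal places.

Total N = 3+104+2+9 = 118, so the proportions are 0.025424, 0.881356, 0.016949, 0.076271 (working shown to 6 dp, full precision carried).
D = 0.025424² + 0.881356² + 0.016949² + 0.076271² = 0.000646 + 0.776788 + 0.000287 + 0.005817 = 0.783539.
So 1/D = 1.27626, i.e. 1.276 to 3 decimal places.

1.276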